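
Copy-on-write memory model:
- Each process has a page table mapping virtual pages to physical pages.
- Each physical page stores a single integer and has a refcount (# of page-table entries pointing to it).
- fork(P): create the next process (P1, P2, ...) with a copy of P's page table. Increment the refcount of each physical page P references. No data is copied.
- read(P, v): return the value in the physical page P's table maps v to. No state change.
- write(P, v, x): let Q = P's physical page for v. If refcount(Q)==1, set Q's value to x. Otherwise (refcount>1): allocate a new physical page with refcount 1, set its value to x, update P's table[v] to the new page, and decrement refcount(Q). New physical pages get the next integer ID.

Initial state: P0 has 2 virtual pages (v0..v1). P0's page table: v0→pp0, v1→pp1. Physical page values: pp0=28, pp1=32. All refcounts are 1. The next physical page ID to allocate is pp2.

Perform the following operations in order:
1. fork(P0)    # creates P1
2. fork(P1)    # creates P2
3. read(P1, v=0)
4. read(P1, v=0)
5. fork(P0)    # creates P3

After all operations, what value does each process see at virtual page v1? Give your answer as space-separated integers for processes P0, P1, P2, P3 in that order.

Answer: 32 32 32 32

Derivation:
Op 1: fork(P0) -> P1. 2 ppages; refcounts: pp0:2 pp1:2
Op 2: fork(P1) -> P2. 2 ppages; refcounts: pp0:3 pp1:3
Op 3: read(P1, v0) -> 28. No state change.
Op 4: read(P1, v0) -> 28. No state change.
Op 5: fork(P0) -> P3. 2 ppages; refcounts: pp0:4 pp1:4
P0: v1 -> pp1 = 32
P1: v1 -> pp1 = 32
P2: v1 -> pp1 = 32
P3: v1 -> pp1 = 32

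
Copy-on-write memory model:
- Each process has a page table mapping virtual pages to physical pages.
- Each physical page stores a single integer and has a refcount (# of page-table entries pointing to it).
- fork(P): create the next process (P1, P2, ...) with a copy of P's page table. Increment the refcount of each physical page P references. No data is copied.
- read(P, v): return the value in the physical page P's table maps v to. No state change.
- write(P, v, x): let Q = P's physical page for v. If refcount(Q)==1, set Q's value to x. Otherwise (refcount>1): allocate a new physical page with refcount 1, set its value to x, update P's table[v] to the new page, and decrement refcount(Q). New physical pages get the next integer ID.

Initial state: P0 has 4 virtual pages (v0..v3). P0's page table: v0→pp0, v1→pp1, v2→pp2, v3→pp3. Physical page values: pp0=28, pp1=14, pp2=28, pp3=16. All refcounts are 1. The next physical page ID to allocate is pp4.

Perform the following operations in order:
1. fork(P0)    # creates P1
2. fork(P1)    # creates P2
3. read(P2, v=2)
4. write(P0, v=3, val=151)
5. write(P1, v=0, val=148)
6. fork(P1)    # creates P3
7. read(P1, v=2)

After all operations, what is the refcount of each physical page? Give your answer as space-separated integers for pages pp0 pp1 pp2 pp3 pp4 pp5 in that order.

Op 1: fork(P0) -> P1. 4 ppages; refcounts: pp0:2 pp1:2 pp2:2 pp3:2
Op 2: fork(P1) -> P2. 4 ppages; refcounts: pp0:3 pp1:3 pp2:3 pp3:3
Op 3: read(P2, v2) -> 28. No state change.
Op 4: write(P0, v3, 151). refcount(pp3)=3>1 -> COPY to pp4. 5 ppages; refcounts: pp0:3 pp1:3 pp2:3 pp3:2 pp4:1
Op 5: write(P1, v0, 148). refcount(pp0)=3>1 -> COPY to pp5. 6 ppages; refcounts: pp0:2 pp1:3 pp2:3 pp3:2 pp4:1 pp5:1
Op 6: fork(P1) -> P3. 6 ppages; refcounts: pp0:2 pp1:4 pp2:4 pp3:3 pp4:1 pp5:2
Op 7: read(P1, v2) -> 28. No state change.

Answer: 2 4 4 3 1 2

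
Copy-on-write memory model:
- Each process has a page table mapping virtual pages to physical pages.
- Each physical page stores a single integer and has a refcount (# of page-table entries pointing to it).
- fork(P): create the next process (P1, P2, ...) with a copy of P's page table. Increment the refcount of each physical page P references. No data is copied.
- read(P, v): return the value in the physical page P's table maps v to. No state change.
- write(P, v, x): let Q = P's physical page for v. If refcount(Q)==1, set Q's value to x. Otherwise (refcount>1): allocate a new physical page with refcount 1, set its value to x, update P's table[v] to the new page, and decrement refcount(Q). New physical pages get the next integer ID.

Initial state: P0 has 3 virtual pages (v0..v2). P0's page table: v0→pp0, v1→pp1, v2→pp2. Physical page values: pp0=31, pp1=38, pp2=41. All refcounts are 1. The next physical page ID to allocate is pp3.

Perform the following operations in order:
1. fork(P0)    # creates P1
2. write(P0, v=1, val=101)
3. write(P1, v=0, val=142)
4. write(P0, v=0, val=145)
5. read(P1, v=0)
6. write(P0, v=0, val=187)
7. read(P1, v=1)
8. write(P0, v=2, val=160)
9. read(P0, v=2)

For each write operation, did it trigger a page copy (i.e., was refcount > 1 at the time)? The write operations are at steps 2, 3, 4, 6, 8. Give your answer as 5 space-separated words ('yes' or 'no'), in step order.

Op 1: fork(P0) -> P1. 3 ppages; refcounts: pp0:2 pp1:2 pp2:2
Op 2: write(P0, v1, 101). refcount(pp1)=2>1 -> COPY to pp3. 4 ppages; refcounts: pp0:2 pp1:1 pp2:2 pp3:1
Op 3: write(P1, v0, 142). refcount(pp0)=2>1 -> COPY to pp4. 5 ppages; refcounts: pp0:1 pp1:1 pp2:2 pp3:1 pp4:1
Op 4: write(P0, v0, 145). refcount(pp0)=1 -> write in place. 5 ppages; refcounts: pp0:1 pp1:1 pp2:2 pp3:1 pp4:1
Op 5: read(P1, v0) -> 142. No state change.
Op 6: write(P0, v0, 187). refcount(pp0)=1 -> write in place. 5 ppages; refcounts: pp0:1 pp1:1 pp2:2 pp3:1 pp4:1
Op 7: read(P1, v1) -> 38. No state change.
Op 8: write(P0, v2, 160). refcount(pp2)=2>1 -> COPY to pp5. 6 ppages; refcounts: pp0:1 pp1:1 pp2:1 pp3:1 pp4:1 pp5:1
Op 9: read(P0, v2) -> 160. No state change.

yes yes no no yes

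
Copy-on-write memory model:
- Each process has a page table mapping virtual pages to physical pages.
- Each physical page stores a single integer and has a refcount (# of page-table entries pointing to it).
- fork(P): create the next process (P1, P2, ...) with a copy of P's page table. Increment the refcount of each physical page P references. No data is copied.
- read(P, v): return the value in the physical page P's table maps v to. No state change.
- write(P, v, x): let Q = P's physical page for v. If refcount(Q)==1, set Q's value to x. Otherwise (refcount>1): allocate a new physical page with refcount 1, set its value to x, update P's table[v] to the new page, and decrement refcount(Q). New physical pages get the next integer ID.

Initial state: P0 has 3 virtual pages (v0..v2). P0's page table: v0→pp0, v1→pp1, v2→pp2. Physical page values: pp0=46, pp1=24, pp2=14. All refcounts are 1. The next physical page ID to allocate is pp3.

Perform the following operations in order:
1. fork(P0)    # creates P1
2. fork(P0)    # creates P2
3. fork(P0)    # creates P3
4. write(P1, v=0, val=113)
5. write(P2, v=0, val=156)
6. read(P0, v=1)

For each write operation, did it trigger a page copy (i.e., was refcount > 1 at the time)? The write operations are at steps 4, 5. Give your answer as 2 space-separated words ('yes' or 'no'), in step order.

Op 1: fork(P0) -> P1. 3 ppages; refcounts: pp0:2 pp1:2 pp2:2
Op 2: fork(P0) -> P2. 3 ppages; refcounts: pp0:3 pp1:3 pp2:3
Op 3: fork(P0) -> P3. 3 ppages; refcounts: pp0:4 pp1:4 pp2:4
Op 4: write(P1, v0, 113). refcount(pp0)=4>1 -> COPY to pp3. 4 ppages; refcounts: pp0:3 pp1:4 pp2:4 pp3:1
Op 5: write(P2, v0, 156). refcount(pp0)=3>1 -> COPY to pp4. 5 ppages; refcounts: pp0:2 pp1:4 pp2:4 pp3:1 pp4:1
Op 6: read(P0, v1) -> 24. No state change.

yes yes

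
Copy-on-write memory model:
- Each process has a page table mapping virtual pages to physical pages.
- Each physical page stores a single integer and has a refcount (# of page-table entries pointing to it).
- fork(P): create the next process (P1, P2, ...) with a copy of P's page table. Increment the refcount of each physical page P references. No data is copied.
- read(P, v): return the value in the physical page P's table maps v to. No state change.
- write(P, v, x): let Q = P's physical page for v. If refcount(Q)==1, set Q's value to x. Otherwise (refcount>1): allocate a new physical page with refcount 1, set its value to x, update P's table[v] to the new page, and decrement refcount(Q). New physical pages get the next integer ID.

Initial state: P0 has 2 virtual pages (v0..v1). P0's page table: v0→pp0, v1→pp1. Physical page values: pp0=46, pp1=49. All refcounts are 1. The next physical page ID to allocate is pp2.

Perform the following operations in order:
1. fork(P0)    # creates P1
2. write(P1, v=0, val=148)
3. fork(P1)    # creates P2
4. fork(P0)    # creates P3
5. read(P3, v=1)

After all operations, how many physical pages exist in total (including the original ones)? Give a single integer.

Op 1: fork(P0) -> P1. 2 ppages; refcounts: pp0:2 pp1:2
Op 2: write(P1, v0, 148). refcount(pp0)=2>1 -> COPY to pp2. 3 ppages; refcounts: pp0:1 pp1:2 pp2:1
Op 3: fork(P1) -> P2. 3 ppages; refcounts: pp0:1 pp1:3 pp2:2
Op 4: fork(P0) -> P3. 3 ppages; refcounts: pp0:2 pp1:4 pp2:2
Op 5: read(P3, v1) -> 49. No state change.

Answer: 3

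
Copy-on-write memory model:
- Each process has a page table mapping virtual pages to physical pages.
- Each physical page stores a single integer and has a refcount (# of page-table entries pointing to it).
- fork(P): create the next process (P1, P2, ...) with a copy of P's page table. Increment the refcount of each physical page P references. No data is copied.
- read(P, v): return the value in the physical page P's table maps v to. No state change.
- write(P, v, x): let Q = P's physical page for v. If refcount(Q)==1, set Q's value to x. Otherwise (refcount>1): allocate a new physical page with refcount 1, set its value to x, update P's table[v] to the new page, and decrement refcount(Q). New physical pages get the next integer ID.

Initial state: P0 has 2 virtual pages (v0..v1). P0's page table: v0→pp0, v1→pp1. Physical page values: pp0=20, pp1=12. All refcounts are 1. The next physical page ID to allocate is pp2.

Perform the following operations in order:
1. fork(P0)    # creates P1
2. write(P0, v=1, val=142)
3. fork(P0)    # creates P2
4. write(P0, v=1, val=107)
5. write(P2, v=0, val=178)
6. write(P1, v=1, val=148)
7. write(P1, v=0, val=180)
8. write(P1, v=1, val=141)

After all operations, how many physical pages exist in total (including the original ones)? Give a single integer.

Op 1: fork(P0) -> P1. 2 ppages; refcounts: pp0:2 pp1:2
Op 2: write(P0, v1, 142). refcount(pp1)=2>1 -> COPY to pp2. 3 ppages; refcounts: pp0:2 pp1:1 pp2:1
Op 3: fork(P0) -> P2. 3 ppages; refcounts: pp0:3 pp1:1 pp2:2
Op 4: write(P0, v1, 107). refcount(pp2)=2>1 -> COPY to pp3. 4 ppages; refcounts: pp0:3 pp1:1 pp2:1 pp3:1
Op 5: write(P2, v0, 178). refcount(pp0)=3>1 -> COPY to pp4. 5 ppages; refcounts: pp0:2 pp1:1 pp2:1 pp3:1 pp4:1
Op 6: write(P1, v1, 148). refcount(pp1)=1 -> write in place. 5 ppages; refcounts: pp0:2 pp1:1 pp2:1 pp3:1 pp4:1
Op 7: write(P1, v0, 180). refcount(pp0)=2>1 -> COPY to pp5. 6 ppages; refcounts: pp0:1 pp1:1 pp2:1 pp3:1 pp4:1 pp5:1
Op 8: write(P1, v1, 141). refcount(pp1)=1 -> write in place. 6 ppages; refcounts: pp0:1 pp1:1 pp2:1 pp3:1 pp4:1 pp5:1

Answer: 6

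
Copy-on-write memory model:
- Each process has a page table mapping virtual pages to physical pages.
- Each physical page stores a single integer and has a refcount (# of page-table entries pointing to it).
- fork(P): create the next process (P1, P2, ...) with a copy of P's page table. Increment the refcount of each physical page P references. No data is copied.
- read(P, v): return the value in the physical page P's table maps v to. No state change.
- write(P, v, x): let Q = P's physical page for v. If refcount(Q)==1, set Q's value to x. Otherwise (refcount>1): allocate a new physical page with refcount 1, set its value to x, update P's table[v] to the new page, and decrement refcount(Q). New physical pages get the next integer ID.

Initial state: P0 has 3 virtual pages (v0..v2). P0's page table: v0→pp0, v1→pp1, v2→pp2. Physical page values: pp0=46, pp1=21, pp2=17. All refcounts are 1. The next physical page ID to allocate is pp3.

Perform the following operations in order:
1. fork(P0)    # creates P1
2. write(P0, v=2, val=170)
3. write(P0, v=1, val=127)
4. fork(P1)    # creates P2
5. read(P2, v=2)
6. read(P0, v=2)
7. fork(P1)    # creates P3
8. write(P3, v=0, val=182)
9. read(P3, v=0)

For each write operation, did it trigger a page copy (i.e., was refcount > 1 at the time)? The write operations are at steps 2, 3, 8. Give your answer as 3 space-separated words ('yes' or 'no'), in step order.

Op 1: fork(P0) -> P1. 3 ppages; refcounts: pp0:2 pp1:2 pp2:2
Op 2: write(P0, v2, 170). refcount(pp2)=2>1 -> COPY to pp3. 4 ppages; refcounts: pp0:2 pp1:2 pp2:1 pp3:1
Op 3: write(P0, v1, 127). refcount(pp1)=2>1 -> COPY to pp4. 5 ppages; refcounts: pp0:2 pp1:1 pp2:1 pp3:1 pp4:1
Op 4: fork(P1) -> P2. 5 ppages; refcounts: pp0:3 pp1:2 pp2:2 pp3:1 pp4:1
Op 5: read(P2, v2) -> 17. No state change.
Op 6: read(P0, v2) -> 170. No state change.
Op 7: fork(P1) -> P3. 5 ppages; refcounts: pp0:4 pp1:3 pp2:3 pp3:1 pp4:1
Op 8: write(P3, v0, 182). refcount(pp0)=4>1 -> COPY to pp5. 6 ppages; refcounts: pp0:3 pp1:3 pp2:3 pp3:1 pp4:1 pp5:1
Op 9: read(P3, v0) -> 182. No state change.

yes yes yes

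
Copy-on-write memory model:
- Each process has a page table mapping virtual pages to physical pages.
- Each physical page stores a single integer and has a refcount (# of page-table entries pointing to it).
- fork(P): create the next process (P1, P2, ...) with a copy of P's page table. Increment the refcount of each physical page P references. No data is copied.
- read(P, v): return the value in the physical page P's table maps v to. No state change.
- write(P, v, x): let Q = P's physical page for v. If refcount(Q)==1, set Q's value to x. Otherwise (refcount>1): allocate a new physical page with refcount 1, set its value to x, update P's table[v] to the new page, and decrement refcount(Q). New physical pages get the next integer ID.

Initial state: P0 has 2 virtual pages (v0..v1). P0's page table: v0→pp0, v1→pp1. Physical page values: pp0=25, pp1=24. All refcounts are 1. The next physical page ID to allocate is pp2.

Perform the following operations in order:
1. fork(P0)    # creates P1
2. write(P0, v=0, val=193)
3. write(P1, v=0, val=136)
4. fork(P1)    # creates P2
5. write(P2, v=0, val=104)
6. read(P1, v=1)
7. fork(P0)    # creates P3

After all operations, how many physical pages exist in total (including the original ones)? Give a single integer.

Answer: 4

Derivation:
Op 1: fork(P0) -> P1. 2 ppages; refcounts: pp0:2 pp1:2
Op 2: write(P0, v0, 193). refcount(pp0)=2>1 -> COPY to pp2. 3 ppages; refcounts: pp0:1 pp1:2 pp2:1
Op 3: write(P1, v0, 136). refcount(pp0)=1 -> write in place. 3 ppages; refcounts: pp0:1 pp1:2 pp2:1
Op 4: fork(P1) -> P2. 3 ppages; refcounts: pp0:2 pp1:3 pp2:1
Op 5: write(P2, v0, 104). refcount(pp0)=2>1 -> COPY to pp3. 4 ppages; refcounts: pp0:1 pp1:3 pp2:1 pp3:1
Op 6: read(P1, v1) -> 24. No state change.
Op 7: fork(P0) -> P3. 4 ppages; refcounts: pp0:1 pp1:4 pp2:2 pp3:1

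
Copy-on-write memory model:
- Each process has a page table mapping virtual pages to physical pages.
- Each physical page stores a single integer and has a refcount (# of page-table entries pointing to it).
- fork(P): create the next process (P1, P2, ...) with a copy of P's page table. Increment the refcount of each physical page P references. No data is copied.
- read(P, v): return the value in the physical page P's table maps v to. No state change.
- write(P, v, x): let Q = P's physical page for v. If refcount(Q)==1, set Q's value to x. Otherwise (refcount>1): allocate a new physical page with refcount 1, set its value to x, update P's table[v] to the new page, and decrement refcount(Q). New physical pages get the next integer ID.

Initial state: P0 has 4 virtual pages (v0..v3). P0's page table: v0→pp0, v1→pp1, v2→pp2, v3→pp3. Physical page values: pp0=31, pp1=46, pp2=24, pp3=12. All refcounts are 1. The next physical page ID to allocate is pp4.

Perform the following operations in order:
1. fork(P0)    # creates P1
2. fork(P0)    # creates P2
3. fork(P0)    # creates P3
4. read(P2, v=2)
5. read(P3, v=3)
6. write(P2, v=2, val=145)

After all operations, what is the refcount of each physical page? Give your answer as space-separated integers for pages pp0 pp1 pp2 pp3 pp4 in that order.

Answer: 4 4 3 4 1

Derivation:
Op 1: fork(P0) -> P1. 4 ppages; refcounts: pp0:2 pp1:2 pp2:2 pp3:2
Op 2: fork(P0) -> P2. 4 ppages; refcounts: pp0:3 pp1:3 pp2:3 pp3:3
Op 3: fork(P0) -> P3. 4 ppages; refcounts: pp0:4 pp1:4 pp2:4 pp3:4
Op 4: read(P2, v2) -> 24. No state change.
Op 5: read(P3, v3) -> 12. No state change.
Op 6: write(P2, v2, 145). refcount(pp2)=4>1 -> COPY to pp4. 5 ppages; refcounts: pp0:4 pp1:4 pp2:3 pp3:4 pp4:1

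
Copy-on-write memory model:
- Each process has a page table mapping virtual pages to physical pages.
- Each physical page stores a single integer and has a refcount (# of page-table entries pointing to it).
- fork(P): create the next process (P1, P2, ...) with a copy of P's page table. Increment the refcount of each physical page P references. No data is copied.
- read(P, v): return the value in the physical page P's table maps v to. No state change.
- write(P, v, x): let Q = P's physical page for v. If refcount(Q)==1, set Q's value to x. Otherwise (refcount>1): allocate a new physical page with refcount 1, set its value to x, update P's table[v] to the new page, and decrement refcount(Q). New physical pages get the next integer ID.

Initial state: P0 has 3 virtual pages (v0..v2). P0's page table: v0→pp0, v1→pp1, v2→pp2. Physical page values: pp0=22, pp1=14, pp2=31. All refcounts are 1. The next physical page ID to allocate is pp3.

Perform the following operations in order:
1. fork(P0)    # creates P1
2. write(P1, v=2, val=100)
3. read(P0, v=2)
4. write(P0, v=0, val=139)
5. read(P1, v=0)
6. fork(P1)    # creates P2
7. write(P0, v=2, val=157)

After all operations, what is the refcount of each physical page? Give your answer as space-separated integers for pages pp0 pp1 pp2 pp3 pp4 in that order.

Answer: 2 3 1 2 1

Derivation:
Op 1: fork(P0) -> P1. 3 ppages; refcounts: pp0:2 pp1:2 pp2:2
Op 2: write(P1, v2, 100). refcount(pp2)=2>1 -> COPY to pp3. 4 ppages; refcounts: pp0:2 pp1:2 pp2:1 pp3:1
Op 3: read(P0, v2) -> 31. No state change.
Op 4: write(P0, v0, 139). refcount(pp0)=2>1 -> COPY to pp4. 5 ppages; refcounts: pp0:1 pp1:2 pp2:1 pp3:1 pp4:1
Op 5: read(P1, v0) -> 22. No state change.
Op 6: fork(P1) -> P2. 5 ppages; refcounts: pp0:2 pp1:3 pp2:1 pp3:2 pp4:1
Op 7: write(P0, v2, 157). refcount(pp2)=1 -> write in place. 5 ppages; refcounts: pp0:2 pp1:3 pp2:1 pp3:2 pp4:1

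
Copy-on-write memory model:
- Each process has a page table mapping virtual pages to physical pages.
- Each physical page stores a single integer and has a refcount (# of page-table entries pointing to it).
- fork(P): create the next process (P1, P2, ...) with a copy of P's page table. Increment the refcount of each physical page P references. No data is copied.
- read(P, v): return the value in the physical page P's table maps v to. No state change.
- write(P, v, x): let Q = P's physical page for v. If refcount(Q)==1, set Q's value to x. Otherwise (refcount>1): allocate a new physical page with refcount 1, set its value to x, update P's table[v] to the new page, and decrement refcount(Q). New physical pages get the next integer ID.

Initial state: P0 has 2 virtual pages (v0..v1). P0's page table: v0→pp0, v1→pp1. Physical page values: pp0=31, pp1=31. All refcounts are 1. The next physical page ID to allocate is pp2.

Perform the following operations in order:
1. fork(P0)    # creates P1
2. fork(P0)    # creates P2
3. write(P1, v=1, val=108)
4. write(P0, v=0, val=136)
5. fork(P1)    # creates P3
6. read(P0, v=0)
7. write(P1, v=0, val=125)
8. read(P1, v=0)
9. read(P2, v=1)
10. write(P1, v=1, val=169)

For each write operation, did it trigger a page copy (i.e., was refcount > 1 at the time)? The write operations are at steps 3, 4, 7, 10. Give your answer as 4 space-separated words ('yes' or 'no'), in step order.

Op 1: fork(P0) -> P1. 2 ppages; refcounts: pp0:2 pp1:2
Op 2: fork(P0) -> P2. 2 ppages; refcounts: pp0:3 pp1:3
Op 3: write(P1, v1, 108). refcount(pp1)=3>1 -> COPY to pp2. 3 ppages; refcounts: pp0:3 pp1:2 pp2:1
Op 4: write(P0, v0, 136). refcount(pp0)=3>1 -> COPY to pp3. 4 ppages; refcounts: pp0:2 pp1:2 pp2:1 pp3:1
Op 5: fork(P1) -> P3. 4 ppages; refcounts: pp0:3 pp1:2 pp2:2 pp3:1
Op 6: read(P0, v0) -> 136. No state change.
Op 7: write(P1, v0, 125). refcount(pp0)=3>1 -> COPY to pp4. 5 ppages; refcounts: pp0:2 pp1:2 pp2:2 pp3:1 pp4:1
Op 8: read(P1, v0) -> 125. No state change.
Op 9: read(P2, v1) -> 31. No state change.
Op 10: write(P1, v1, 169). refcount(pp2)=2>1 -> COPY to pp5. 6 ppages; refcounts: pp0:2 pp1:2 pp2:1 pp3:1 pp4:1 pp5:1

yes yes yes yes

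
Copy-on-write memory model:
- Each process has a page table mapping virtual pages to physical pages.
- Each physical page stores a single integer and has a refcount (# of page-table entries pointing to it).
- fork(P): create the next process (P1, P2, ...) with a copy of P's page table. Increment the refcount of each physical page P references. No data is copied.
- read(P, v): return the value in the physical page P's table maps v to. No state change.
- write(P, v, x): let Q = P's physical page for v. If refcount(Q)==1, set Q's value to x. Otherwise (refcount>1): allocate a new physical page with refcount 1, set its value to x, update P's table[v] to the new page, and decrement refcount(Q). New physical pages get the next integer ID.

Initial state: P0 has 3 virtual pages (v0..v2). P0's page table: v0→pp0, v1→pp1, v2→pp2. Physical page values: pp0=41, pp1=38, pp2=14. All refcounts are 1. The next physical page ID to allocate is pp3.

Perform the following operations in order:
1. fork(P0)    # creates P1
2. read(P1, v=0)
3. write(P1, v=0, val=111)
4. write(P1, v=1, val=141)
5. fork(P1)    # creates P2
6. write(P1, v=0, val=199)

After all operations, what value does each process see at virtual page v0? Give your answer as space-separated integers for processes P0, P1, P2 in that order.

Answer: 41 199 111

Derivation:
Op 1: fork(P0) -> P1. 3 ppages; refcounts: pp0:2 pp1:2 pp2:2
Op 2: read(P1, v0) -> 41. No state change.
Op 3: write(P1, v0, 111). refcount(pp0)=2>1 -> COPY to pp3. 4 ppages; refcounts: pp0:1 pp1:2 pp2:2 pp3:1
Op 4: write(P1, v1, 141). refcount(pp1)=2>1 -> COPY to pp4. 5 ppages; refcounts: pp0:1 pp1:1 pp2:2 pp3:1 pp4:1
Op 5: fork(P1) -> P2. 5 ppages; refcounts: pp0:1 pp1:1 pp2:3 pp3:2 pp4:2
Op 6: write(P1, v0, 199). refcount(pp3)=2>1 -> COPY to pp5. 6 ppages; refcounts: pp0:1 pp1:1 pp2:3 pp3:1 pp4:2 pp5:1
P0: v0 -> pp0 = 41
P1: v0 -> pp5 = 199
P2: v0 -> pp3 = 111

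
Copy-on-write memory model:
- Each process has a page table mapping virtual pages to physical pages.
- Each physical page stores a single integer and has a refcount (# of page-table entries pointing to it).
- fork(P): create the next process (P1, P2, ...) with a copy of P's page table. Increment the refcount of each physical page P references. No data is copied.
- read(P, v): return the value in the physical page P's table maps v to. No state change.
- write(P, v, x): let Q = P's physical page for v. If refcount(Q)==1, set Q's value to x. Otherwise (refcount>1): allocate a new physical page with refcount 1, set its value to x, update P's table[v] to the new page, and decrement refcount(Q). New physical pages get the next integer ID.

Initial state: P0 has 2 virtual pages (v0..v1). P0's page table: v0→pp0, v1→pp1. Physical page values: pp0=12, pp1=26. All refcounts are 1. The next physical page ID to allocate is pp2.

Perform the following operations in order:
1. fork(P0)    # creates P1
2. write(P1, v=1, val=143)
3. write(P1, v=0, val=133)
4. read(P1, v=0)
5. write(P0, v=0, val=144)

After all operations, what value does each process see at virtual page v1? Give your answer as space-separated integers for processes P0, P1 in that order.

Op 1: fork(P0) -> P1. 2 ppages; refcounts: pp0:2 pp1:2
Op 2: write(P1, v1, 143). refcount(pp1)=2>1 -> COPY to pp2. 3 ppages; refcounts: pp0:2 pp1:1 pp2:1
Op 3: write(P1, v0, 133). refcount(pp0)=2>1 -> COPY to pp3. 4 ppages; refcounts: pp0:1 pp1:1 pp2:1 pp3:1
Op 4: read(P1, v0) -> 133. No state change.
Op 5: write(P0, v0, 144). refcount(pp0)=1 -> write in place. 4 ppages; refcounts: pp0:1 pp1:1 pp2:1 pp3:1
P0: v1 -> pp1 = 26
P1: v1 -> pp2 = 143

Answer: 26 143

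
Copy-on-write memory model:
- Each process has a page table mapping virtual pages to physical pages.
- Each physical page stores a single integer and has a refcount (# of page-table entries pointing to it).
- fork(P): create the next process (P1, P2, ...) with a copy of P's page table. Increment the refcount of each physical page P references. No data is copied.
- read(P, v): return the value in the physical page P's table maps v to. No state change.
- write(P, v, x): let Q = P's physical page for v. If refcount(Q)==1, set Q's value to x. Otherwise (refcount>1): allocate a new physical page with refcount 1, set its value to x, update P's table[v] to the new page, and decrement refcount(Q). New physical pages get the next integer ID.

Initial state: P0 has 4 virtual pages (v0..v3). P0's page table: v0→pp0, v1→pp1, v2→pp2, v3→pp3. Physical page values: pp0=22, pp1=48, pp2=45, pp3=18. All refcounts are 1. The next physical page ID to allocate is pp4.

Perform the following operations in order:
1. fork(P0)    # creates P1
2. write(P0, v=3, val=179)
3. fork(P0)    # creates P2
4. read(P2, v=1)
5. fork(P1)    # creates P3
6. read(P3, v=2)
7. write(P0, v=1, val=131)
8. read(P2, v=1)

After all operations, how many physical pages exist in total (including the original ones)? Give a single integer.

Op 1: fork(P0) -> P1. 4 ppages; refcounts: pp0:2 pp1:2 pp2:2 pp3:2
Op 2: write(P0, v3, 179). refcount(pp3)=2>1 -> COPY to pp4. 5 ppages; refcounts: pp0:2 pp1:2 pp2:2 pp3:1 pp4:1
Op 3: fork(P0) -> P2. 5 ppages; refcounts: pp0:3 pp1:3 pp2:3 pp3:1 pp4:2
Op 4: read(P2, v1) -> 48. No state change.
Op 5: fork(P1) -> P3. 5 ppages; refcounts: pp0:4 pp1:4 pp2:4 pp3:2 pp4:2
Op 6: read(P3, v2) -> 45. No state change.
Op 7: write(P0, v1, 131). refcount(pp1)=4>1 -> COPY to pp5. 6 ppages; refcounts: pp0:4 pp1:3 pp2:4 pp3:2 pp4:2 pp5:1
Op 8: read(P2, v1) -> 48. No state change.

Answer: 6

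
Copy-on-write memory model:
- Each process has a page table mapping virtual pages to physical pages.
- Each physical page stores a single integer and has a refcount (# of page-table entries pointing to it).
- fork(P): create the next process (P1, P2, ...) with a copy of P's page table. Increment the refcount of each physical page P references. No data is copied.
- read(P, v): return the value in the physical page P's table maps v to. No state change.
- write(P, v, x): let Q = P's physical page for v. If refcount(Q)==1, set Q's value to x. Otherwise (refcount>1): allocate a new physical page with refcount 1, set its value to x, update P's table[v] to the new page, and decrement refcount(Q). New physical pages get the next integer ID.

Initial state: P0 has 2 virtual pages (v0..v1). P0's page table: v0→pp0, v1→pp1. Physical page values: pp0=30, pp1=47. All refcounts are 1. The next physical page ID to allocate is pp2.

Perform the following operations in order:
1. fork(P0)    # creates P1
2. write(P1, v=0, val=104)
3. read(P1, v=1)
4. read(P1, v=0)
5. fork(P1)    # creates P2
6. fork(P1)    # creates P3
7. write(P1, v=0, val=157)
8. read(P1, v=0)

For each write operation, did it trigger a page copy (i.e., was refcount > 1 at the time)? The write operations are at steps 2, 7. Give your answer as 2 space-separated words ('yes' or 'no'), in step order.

Op 1: fork(P0) -> P1. 2 ppages; refcounts: pp0:2 pp1:2
Op 2: write(P1, v0, 104). refcount(pp0)=2>1 -> COPY to pp2. 3 ppages; refcounts: pp0:1 pp1:2 pp2:1
Op 3: read(P1, v1) -> 47. No state change.
Op 4: read(P1, v0) -> 104. No state change.
Op 5: fork(P1) -> P2. 3 ppages; refcounts: pp0:1 pp1:3 pp2:2
Op 6: fork(P1) -> P3. 3 ppages; refcounts: pp0:1 pp1:4 pp2:3
Op 7: write(P1, v0, 157). refcount(pp2)=3>1 -> COPY to pp3. 4 ppages; refcounts: pp0:1 pp1:4 pp2:2 pp3:1
Op 8: read(P1, v0) -> 157. No state change.

yes yes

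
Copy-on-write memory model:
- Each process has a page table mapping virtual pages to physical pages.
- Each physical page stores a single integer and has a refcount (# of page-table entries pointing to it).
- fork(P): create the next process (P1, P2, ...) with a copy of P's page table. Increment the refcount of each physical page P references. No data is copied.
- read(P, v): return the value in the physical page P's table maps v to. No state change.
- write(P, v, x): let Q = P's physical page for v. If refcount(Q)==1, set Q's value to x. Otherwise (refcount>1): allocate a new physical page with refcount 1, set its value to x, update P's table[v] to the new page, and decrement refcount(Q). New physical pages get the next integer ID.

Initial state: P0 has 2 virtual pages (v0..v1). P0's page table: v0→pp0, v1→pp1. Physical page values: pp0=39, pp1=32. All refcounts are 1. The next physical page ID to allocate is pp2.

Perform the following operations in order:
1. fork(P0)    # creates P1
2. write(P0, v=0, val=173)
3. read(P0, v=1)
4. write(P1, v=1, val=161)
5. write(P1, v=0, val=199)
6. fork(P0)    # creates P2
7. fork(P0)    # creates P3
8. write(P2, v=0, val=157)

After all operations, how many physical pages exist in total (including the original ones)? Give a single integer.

Op 1: fork(P0) -> P1. 2 ppages; refcounts: pp0:2 pp1:2
Op 2: write(P0, v0, 173). refcount(pp0)=2>1 -> COPY to pp2. 3 ppages; refcounts: pp0:1 pp1:2 pp2:1
Op 3: read(P0, v1) -> 32. No state change.
Op 4: write(P1, v1, 161). refcount(pp1)=2>1 -> COPY to pp3. 4 ppages; refcounts: pp0:1 pp1:1 pp2:1 pp3:1
Op 5: write(P1, v0, 199). refcount(pp0)=1 -> write in place. 4 ppages; refcounts: pp0:1 pp1:1 pp2:1 pp3:1
Op 6: fork(P0) -> P2. 4 ppages; refcounts: pp0:1 pp1:2 pp2:2 pp3:1
Op 7: fork(P0) -> P3. 4 ppages; refcounts: pp0:1 pp1:3 pp2:3 pp3:1
Op 8: write(P2, v0, 157). refcount(pp2)=3>1 -> COPY to pp4. 5 ppages; refcounts: pp0:1 pp1:3 pp2:2 pp3:1 pp4:1

Answer: 5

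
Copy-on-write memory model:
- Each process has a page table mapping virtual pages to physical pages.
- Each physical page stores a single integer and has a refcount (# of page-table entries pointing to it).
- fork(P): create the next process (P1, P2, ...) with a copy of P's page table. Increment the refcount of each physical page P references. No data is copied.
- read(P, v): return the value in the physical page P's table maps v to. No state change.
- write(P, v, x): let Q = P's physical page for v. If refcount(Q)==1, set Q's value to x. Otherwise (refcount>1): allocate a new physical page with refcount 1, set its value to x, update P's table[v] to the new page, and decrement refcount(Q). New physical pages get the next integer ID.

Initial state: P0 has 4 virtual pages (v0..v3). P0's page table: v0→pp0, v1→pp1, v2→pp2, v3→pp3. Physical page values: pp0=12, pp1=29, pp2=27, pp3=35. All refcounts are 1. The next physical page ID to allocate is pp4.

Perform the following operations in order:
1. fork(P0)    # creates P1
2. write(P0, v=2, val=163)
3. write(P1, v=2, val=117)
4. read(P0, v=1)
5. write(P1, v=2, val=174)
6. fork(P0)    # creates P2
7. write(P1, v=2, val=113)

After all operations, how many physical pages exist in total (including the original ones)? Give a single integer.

Op 1: fork(P0) -> P1. 4 ppages; refcounts: pp0:2 pp1:2 pp2:2 pp3:2
Op 2: write(P0, v2, 163). refcount(pp2)=2>1 -> COPY to pp4. 5 ppages; refcounts: pp0:2 pp1:2 pp2:1 pp3:2 pp4:1
Op 3: write(P1, v2, 117). refcount(pp2)=1 -> write in place. 5 ppages; refcounts: pp0:2 pp1:2 pp2:1 pp3:2 pp4:1
Op 4: read(P0, v1) -> 29. No state change.
Op 5: write(P1, v2, 174). refcount(pp2)=1 -> write in place. 5 ppages; refcounts: pp0:2 pp1:2 pp2:1 pp3:2 pp4:1
Op 6: fork(P0) -> P2. 5 ppages; refcounts: pp0:3 pp1:3 pp2:1 pp3:3 pp4:2
Op 7: write(P1, v2, 113). refcount(pp2)=1 -> write in place. 5 ppages; refcounts: pp0:3 pp1:3 pp2:1 pp3:3 pp4:2

Answer: 5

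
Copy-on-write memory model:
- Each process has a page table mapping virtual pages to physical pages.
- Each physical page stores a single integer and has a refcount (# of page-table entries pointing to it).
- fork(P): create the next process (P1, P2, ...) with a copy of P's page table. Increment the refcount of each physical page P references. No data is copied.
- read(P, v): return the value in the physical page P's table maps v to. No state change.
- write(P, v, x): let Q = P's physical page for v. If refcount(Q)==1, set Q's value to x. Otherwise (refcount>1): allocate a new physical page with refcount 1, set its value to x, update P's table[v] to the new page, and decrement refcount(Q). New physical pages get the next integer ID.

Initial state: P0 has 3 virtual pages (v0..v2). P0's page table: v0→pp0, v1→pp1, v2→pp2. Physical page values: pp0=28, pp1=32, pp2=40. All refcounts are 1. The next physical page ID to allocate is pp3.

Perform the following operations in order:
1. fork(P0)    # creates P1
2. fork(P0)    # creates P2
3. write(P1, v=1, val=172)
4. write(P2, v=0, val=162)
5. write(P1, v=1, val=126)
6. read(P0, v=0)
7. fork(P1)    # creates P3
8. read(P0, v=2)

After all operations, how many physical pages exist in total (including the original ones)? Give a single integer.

Answer: 5

Derivation:
Op 1: fork(P0) -> P1. 3 ppages; refcounts: pp0:2 pp1:2 pp2:2
Op 2: fork(P0) -> P2. 3 ppages; refcounts: pp0:3 pp1:3 pp2:3
Op 3: write(P1, v1, 172). refcount(pp1)=3>1 -> COPY to pp3. 4 ppages; refcounts: pp0:3 pp1:2 pp2:3 pp3:1
Op 4: write(P2, v0, 162). refcount(pp0)=3>1 -> COPY to pp4. 5 ppages; refcounts: pp0:2 pp1:2 pp2:3 pp3:1 pp4:1
Op 5: write(P1, v1, 126). refcount(pp3)=1 -> write in place. 5 ppages; refcounts: pp0:2 pp1:2 pp2:3 pp3:1 pp4:1
Op 6: read(P0, v0) -> 28. No state change.
Op 7: fork(P1) -> P3. 5 ppages; refcounts: pp0:3 pp1:2 pp2:4 pp3:2 pp4:1
Op 8: read(P0, v2) -> 40. No state change.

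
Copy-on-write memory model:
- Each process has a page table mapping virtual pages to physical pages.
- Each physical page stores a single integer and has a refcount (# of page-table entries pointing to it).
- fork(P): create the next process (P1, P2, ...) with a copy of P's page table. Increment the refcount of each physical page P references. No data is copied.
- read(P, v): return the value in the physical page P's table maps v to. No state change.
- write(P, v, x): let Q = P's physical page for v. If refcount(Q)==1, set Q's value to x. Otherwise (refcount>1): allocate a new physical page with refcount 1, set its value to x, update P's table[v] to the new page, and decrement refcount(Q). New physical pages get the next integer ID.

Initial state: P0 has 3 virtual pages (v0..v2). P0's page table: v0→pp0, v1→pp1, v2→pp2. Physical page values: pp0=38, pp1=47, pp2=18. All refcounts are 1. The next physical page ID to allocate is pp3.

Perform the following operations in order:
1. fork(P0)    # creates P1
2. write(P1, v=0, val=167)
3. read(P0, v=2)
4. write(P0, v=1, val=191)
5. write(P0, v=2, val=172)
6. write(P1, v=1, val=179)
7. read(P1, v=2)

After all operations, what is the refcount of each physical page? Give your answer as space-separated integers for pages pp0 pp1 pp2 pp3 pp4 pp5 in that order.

Answer: 1 1 1 1 1 1

Derivation:
Op 1: fork(P0) -> P1. 3 ppages; refcounts: pp0:2 pp1:2 pp2:2
Op 2: write(P1, v0, 167). refcount(pp0)=2>1 -> COPY to pp3. 4 ppages; refcounts: pp0:1 pp1:2 pp2:2 pp3:1
Op 3: read(P0, v2) -> 18. No state change.
Op 4: write(P0, v1, 191). refcount(pp1)=2>1 -> COPY to pp4. 5 ppages; refcounts: pp0:1 pp1:1 pp2:2 pp3:1 pp4:1
Op 5: write(P0, v2, 172). refcount(pp2)=2>1 -> COPY to pp5. 6 ppages; refcounts: pp0:1 pp1:1 pp2:1 pp3:1 pp4:1 pp5:1
Op 6: write(P1, v1, 179). refcount(pp1)=1 -> write in place. 6 ppages; refcounts: pp0:1 pp1:1 pp2:1 pp3:1 pp4:1 pp5:1
Op 7: read(P1, v2) -> 18. No state change.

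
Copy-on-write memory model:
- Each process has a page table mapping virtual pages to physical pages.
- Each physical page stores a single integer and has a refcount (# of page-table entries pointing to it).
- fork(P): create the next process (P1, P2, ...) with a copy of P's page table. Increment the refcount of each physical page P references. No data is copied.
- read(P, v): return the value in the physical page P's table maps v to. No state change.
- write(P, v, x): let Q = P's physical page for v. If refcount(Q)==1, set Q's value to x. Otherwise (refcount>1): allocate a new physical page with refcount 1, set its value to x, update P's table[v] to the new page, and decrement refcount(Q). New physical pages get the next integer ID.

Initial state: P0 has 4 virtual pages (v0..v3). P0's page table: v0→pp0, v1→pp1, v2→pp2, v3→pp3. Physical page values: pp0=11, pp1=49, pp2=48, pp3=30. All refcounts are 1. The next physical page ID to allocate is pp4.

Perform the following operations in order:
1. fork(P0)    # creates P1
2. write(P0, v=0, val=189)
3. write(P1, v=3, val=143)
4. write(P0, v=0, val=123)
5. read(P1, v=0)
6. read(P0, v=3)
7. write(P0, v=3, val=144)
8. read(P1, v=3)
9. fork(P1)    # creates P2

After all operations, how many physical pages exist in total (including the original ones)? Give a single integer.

Op 1: fork(P0) -> P1. 4 ppages; refcounts: pp0:2 pp1:2 pp2:2 pp3:2
Op 2: write(P0, v0, 189). refcount(pp0)=2>1 -> COPY to pp4. 5 ppages; refcounts: pp0:1 pp1:2 pp2:2 pp3:2 pp4:1
Op 3: write(P1, v3, 143). refcount(pp3)=2>1 -> COPY to pp5. 6 ppages; refcounts: pp0:1 pp1:2 pp2:2 pp3:1 pp4:1 pp5:1
Op 4: write(P0, v0, 123). refcount(pp4)=1 -> write in place. 6 ppages; refcounts: pp0:1 pp1:2 pp2:2 pp3:1 pp4:1 pp5:1
Op 5: read(P1, v0) -> 11. No state change.
Op 6: read(P0, v3) -> 30. No state change.
Op 7: write(P0, v3, 144). refcount(pp3)=1 -> write in place. 6 ppages; refcounts: pp0:1 pp1:2 pp2:2 pp3:1 pp4:1 pp5:1
Op 8: read(P1, v3) -> 143. No state change.
Op 9: fork(P1) -> P2. 6 ppages; refcounts: pp0:2 pp1:3 pp2:3 pp3:1 pp4:1 pp5:2

Answer: 6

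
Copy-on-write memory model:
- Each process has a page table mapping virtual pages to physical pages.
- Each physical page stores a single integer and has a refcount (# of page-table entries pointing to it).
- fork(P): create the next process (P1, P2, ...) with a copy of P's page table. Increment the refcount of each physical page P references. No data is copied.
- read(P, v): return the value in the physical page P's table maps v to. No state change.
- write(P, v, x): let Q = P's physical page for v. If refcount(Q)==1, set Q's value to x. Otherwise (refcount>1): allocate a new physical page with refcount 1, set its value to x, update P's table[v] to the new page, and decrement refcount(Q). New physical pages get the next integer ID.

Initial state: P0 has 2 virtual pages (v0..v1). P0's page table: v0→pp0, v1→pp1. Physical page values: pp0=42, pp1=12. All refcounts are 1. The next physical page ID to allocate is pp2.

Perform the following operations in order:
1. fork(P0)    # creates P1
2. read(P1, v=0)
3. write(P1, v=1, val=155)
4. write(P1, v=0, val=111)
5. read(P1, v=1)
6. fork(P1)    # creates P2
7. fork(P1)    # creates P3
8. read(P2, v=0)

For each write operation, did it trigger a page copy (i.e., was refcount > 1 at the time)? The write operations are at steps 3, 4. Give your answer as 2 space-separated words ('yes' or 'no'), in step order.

Op 1: fork(P0) -> P1. 2 ppages; refcounts: pp0:2 pp1:2
Op 2: read(P1, v0) -> 42. No state change.
Op 3: write(P1, v1, 155). refcount(pp1)=2>1 -> COPY to pp2. 3 ppages; refcounts: pp0:2 pp1:1 pp2:1
Op 4: write(P1, v0, 111). refcount(pp0)=2>1 -> COPY to pp3. 4 ppages; refcounts: pp0:1 pp1:1 pp2:1 pp3:1
Op 5: read(P1, v1) -> 155. No state change.
Op 6: fork(P1) -> P2. 4 ppages; refcounts: pp0:1 pp1:1 pp2:2 pp3:2
Op 7: fork(P1) -> P3. 4 ppages; refcounts: pp0:1 pp1:1 pp2:3 pp3:3
Op 8: read(P2, v0) -> 111. No state change.

yes yes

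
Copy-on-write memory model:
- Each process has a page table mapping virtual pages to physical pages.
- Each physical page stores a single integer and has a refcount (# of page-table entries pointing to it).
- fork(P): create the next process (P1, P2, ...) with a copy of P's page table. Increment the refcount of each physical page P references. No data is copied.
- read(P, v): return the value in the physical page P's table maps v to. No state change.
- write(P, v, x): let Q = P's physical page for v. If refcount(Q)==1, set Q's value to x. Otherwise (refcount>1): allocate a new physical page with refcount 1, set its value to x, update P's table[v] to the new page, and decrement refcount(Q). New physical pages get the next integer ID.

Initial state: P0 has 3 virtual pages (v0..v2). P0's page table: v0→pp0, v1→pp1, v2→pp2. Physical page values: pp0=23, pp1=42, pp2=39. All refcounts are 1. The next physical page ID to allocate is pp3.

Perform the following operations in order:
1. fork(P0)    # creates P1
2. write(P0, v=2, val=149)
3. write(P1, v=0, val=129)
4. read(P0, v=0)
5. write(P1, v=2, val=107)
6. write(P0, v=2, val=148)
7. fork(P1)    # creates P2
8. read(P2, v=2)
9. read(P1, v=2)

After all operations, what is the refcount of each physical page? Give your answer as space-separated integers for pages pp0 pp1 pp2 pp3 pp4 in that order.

Answer: 1 3 2 1 2

Derivation:
Op 1: fork(P0) -> P1. 3 ppages; refcounts: pp0:2 pp1:2 pp2:2
Op 2: write(P0, v2, 149). refcount(pp2)=2>1 -> COPY to pp3. 4 ppages; refcounts: pp0:2 pp1:2 pp2:1 pp3:1
Op 3: write(P1, v0, 129). refcount(pp0)=2>1 -> COPY to pp4. 5 ppages; refcounts: pp0:1 pp1:2 pp2:1 pp3:1 pp4:1
Op 4: read(P0, v0) -> 23. No state change.
Op 5: write(P1, v2, 107). refcount(pp2)=1 -> write in place. 5 ppages; refcounts: pp0:1 pp1:2 pp2:1 pp3:1 pp4:1
Op 6: write(P0, v2, 148). refcount(pp3)=1 -> write in place. 5 ppages; refcounts: pp0:1 pp1:2 pp2:1 pp3:1 pp4:1
Op 7: fork(P1) -> P2. 5 ppages; refcounts: pp0:1 pp1:3 pp2:2 pp3:1 pp4:2
Op 8: read(P2, v2) -> 107. No state change.
Op 9: read(P1, v2) -> 107. No state change.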